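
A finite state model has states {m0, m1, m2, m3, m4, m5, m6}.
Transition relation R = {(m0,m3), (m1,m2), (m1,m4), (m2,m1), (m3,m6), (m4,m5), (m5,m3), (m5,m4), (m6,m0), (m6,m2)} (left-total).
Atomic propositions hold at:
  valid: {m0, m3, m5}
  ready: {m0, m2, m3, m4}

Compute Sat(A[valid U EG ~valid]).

{m0, m1, m2, m3, m6}

Sat(~valid) = {m1, m2, m4, m6}
EG ~valid: greatest fixpoint, start Z0 = {m1, m2, m4, m6}, keep only states in Sat with some successor in Z. Z1 = {m1, m2, m6}; fixed.
Sat(EG ~valid) = {m1, m2, m6}
A[valid U EG ~valid]: least fixpoint, start Z0 = Sat(EG ~valid) = {m1, m2, m6}, add states in Sat(valid) with every successor in Z. Z1 = {m1, m2, m3, m6}; Z2 = {m0, m1, m2, m3, m6}; fixed.
Sat(A[valid U EG ~valid]) = {m0, m1, m2, m3, m6}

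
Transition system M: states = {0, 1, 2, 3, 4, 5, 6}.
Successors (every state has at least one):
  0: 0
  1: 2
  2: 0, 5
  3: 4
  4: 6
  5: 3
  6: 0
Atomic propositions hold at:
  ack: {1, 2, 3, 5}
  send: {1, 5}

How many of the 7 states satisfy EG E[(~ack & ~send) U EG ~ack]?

3

Sat(~ack) = {0, 4, 6}
Sat(~send) = {0, 2, 3, 4, 6}
Sat(~ack & ~send) = {0, 4, 6}
EG ~ack: greatest fixpoint, start Z0 = {0, 4, 6}, keep only states in Sat with some successor in Z. Already a fixed point.
Sat(EG ~ack) = {0, 4, 6}
E[(~ack & ~send) U EG ~ack]: least fixpoint, start Z0 = Sat(EG ~ack) = {0, 4, 6}, add states in Sat(~ack & ~send) with some successor in Z. Already a fixed point.
Sat(E[(~ack & ~send) U EG ~ack]) = {0, 4, 6}
EG E[(~ack & ~send) U EG ~ack]: greatest fixpoint, start Z0 = {0, 4, 6}, keep only states in Sat with some successor in Z. Already a fixed point.
Sat(EG E[(~ack & ~send) U EG ~ack]) = {0, 4, 6}
|Sat(EG E[(~ack & ~send) U EG ~ack])| = |{0, 4, 6}| = 3.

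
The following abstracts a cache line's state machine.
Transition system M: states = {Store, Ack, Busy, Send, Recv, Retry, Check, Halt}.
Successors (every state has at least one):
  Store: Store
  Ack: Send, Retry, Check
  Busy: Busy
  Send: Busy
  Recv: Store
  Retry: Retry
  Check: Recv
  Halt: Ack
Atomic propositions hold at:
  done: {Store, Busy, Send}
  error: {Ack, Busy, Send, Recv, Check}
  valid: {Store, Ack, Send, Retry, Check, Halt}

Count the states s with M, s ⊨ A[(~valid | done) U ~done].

Sat(~valid) = {Busy, Recv}
Sat(~valid | done) = {Store, Busy, Send, Recv}
Sat(~done) = {Ack, Recv, Retry, Check, Halt}
A[(~valid | done) U ~done]: least fixpoint, start Z0 = Sat(~done) = {Ack, Recv, Retry, Check, Halt}, add states in Sat(~valid | done) with every successor in Z. Already a fixed point.
Sat(A[(~valid | done) U ~done]) = {Ack, Recv, Retry, Check, Halt}
|Sat(A[(~valid | done) U ~done])| = |{Ack, Recv, Retry, Check, Halt}| = 5.

5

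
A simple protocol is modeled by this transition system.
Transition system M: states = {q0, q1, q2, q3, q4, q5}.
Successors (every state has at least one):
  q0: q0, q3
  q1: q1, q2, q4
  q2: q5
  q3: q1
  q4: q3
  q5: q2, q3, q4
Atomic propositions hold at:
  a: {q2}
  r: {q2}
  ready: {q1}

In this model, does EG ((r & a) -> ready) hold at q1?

Yes

Sat(r & a) = {q2}
Sat((r & a) -> ready) = {q0, q1, q3, q4, q5}
EG ((r & a) -> ready): greatest fixpoint, start Z0 = {q0, q1, q3, q4, q5}, keep only states in Sat with some successor in Z. Already a fixed point.
Sat(EG ((r & a) -> ready)) = {q0, q1, q3, q4, q5}
q1 ∈ Sat(EG ((r & a) -> ready)) = {q0, q1, q3, q4, q5}, so the formula holds at q1.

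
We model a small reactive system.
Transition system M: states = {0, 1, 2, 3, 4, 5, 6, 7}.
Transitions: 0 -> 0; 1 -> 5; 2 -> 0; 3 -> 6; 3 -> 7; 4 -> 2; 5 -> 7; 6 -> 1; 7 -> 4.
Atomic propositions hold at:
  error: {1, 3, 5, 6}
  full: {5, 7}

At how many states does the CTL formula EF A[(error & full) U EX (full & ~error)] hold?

4

Sat(error & full) = {5}
Sat(~error) = {0, 2, 4, 7}
Sat(full & ~error) = {7}
Sat(EX (full & ~error)) = {s : some successor in {7}} = {3, 5}
A[(error & full) U EX (full & ~error)]: least fixpoint, start Z0 = Sat(EX (full & ~error)) = {3, 5}, add states in Sat(error & full) with every successor in Z. Already a fixed point.
Sat(A[(error & full) U EX (full & ~error)]) = {3, 5}
EF A[(error & full) U EX (full & ~error)]: least fixpoint, start Z0 = {3, 5}, add states with some successor in Z. Z1 = {1, 3, 5}; Z2 = {1, 3, 5, 6}; fixed.
Sat(EF A[(error & full) U EX (full & ~error)]) = {1, 3, 5, 6}
|Sat(EF A[(error & full) U EX (full & ~error)])| = |{1, 3, 5, 6}| = 4.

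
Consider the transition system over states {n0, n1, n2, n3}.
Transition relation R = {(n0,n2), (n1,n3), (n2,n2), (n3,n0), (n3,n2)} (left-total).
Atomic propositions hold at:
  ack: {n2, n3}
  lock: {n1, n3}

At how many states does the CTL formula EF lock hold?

EF lock: least fixpoint, start Z0 = {n1, n3}, add states with some successor in Z. Already a fixed point.
Sat(EF lock) = {n1, n3}
|Sat(EF lock)| = |{n1, n3}| = 2.

2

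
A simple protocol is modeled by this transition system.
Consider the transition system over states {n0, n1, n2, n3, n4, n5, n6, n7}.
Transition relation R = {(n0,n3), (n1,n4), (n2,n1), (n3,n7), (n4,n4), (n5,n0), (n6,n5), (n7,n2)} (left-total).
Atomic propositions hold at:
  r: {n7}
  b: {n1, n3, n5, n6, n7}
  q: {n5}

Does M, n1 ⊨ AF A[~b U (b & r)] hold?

Sat(~b) = {n0, n2, n4}
Sat(b & r) = {n7}
A[~b U (b & r)]: least fixpoint, start Z0 = Sat((b & r)) = {n7}, add states in Sat(~b) with every successor in Z. Already a fixed point.
Sat(A[~b U (b & r)]) = {n7}
AF A[~b U (b & r)]: least fixpoint, start Z0 = {n7}, add states with every successor in Z. Z1 = {n3, n7}; Z2 = {n0, n3, n7}; Z3 = {n0, n3, n5, n7}; Z4 = {n0, n3, n5, n6, n7}; fixed.
Sat(AF A[~b U (b & r)]) = {n0, n3, n5, n6, n7}
n1 ∉ Sat(AF A[~b U (b & r)]) = {n0, n3, n5, n6, n7}, so the formula does not hold at n1.

No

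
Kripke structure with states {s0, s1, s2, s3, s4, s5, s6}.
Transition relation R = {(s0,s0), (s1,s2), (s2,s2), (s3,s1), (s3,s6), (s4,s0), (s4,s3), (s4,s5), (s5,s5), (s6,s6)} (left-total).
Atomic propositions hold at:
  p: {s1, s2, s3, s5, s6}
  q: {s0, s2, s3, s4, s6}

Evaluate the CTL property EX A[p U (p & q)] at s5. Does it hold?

Sat(p & q) = {s2, s3, s6}
A[p U (p & q)]: least fixpoint, start Z0 = Sat((p & q)) = {s2, s3, s6}, add states in Sat(p) with every successor in Z. Z1 = {s1, s2, s3, s6}; fixed.
Sat(A[p U (p & q)]) = {s1, s2, s3, s6}
Sat(EX A[p U (p & q)]) = {s : some successor in {s1, s2, s3, s6}} = {s1, s2, s3, s4, s6}
s5 ∉ Sat(EX A[p U (p & q)]) = {s1, s2, s3, s4, s6}, so the formula does not hold at s5.

No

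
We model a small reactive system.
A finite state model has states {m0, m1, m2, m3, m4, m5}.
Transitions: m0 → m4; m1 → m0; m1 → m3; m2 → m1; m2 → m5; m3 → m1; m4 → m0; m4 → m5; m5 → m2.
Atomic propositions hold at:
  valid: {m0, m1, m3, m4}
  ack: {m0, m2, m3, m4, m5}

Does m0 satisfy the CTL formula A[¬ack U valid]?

Sat(¬ack) = {m1}
A[¬ack U valid]: least fixpoint, start Z0 = Sat(valid) = {m0, m1, m3, m4}, add states in Sat(¬ack) with every successor in Z. Already a fixed point.
Sat(A[¬ack U valid]) = {m0, m1, m3, m4}
m0 ∈ Sat(A[¬ack U valid]) = {m0, m1, m3, m4}, so the formula holds at m0.

Yes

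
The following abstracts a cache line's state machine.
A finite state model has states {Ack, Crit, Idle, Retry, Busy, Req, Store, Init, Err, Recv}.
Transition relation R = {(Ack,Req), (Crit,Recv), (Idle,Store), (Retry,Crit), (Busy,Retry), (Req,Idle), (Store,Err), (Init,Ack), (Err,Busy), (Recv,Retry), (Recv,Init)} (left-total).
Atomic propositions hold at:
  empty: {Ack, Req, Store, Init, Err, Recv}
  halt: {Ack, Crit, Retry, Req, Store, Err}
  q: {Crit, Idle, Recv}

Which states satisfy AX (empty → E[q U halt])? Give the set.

{Ack, Crit, Idle, Retry, Busy, Req, Store, Init, Err}

E[q U halt]: least fixpoint, start Z0 = Sat(halt) = {Ack, Crit, Retry, Req, Store, Err}, add states in Sat(q) with some successor in Z. Z1 = {Ack, Crit, Idle, Retry, Req, Store, Err, Recv}; fixed.
Sat(E[q U halt]) = {Ack, Crit, Idle, Retry, Req, Store, Err, Recv}
Sat(empty → E[q U halt]) = {Ack, Crit, Idle, Retry, Busy, Req, Store, Err, Recv}
Sat(AX (empty → E[q U halt])) = {s : every successor in {Ack, Crit, Idle, Retry, Busy, Req, Store, Err, Recv}} = {Ack, Crit, Idle, Retry, Busy, Req, Store, Init, Err}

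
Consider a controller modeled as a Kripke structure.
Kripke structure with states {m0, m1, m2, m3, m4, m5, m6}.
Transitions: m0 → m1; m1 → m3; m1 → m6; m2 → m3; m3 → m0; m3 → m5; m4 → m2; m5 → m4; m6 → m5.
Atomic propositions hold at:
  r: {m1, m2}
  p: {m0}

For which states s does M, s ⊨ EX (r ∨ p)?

{m0, m3, m4}

Sat(r ∨ p) = {m0, m1, m2}
Sat(EX (r ∨ p)) = {s : some successor in {m0, m1, m2}} = {m0, m3, m4}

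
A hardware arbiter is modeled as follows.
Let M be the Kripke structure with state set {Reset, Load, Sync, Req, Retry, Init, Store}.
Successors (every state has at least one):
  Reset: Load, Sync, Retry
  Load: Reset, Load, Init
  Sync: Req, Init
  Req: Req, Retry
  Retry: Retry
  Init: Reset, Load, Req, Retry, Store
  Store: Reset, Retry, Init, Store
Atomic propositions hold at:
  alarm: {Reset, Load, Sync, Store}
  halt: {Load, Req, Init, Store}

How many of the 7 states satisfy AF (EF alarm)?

5

EF alarm: least fixpoint, start Z0 = {Reset, Load, Sync, Store}, add states with some successor in Z. Z1 = {Reset, Load, Sync, Init, Store}; fixed.
Sat(EF alarm) = {Reset, Load, Sync, Init, Store}
AF (EF alarm): least fixpoint, start Z0 = {Reset, Load, Sync, Init, Store}, add states with every successor in Z. Already a fixed point.
Sat(AF (EF alarm)) = {Reset, Load, Sync, Init, Store}
|Sat(AF (EF alarm))| = |{Reset, Load, Sync, Init, Store}| = 5.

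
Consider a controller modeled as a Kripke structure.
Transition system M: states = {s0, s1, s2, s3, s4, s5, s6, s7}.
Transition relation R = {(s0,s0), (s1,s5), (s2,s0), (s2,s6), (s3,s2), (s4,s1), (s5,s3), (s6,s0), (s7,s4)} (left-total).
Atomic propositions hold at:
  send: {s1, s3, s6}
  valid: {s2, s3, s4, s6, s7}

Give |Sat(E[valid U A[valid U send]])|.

6

A[valid U send]: least fixpoint, start Z0 = Sat(send) = {s1, s3, s6}, add states in Sat(valid) with every successor in Z. Z1 = {s1, s3, s4, s6}; Z2 = {s1, s3, s4, s6, s7}; fixed.
Sat(A[valid U send]) = {s1, s3, s4, s6, s7}
E[valid U A[valid U send]]: least fixpoint, start Z0 = Sat(A[valid U send]) = {s1, s3, s4, s6, s7}, add states in Sat(valid) with some successor in Z. Z1 = {s1, s2, s3, s4, s6, s7}; fixed.
Sat(E[valid U A[valid U send]]) = {s1, s2, s3, s4, s6, s7}
|Sat(E[valid U A[valid U send]])| = |{s1, s2, s3, s4, s6, s7}| = 6.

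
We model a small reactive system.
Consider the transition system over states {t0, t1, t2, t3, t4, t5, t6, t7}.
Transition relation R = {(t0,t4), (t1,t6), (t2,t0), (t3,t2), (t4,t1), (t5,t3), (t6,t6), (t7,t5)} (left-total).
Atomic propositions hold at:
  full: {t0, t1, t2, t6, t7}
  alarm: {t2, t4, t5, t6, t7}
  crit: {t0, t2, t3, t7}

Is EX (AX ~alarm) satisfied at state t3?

Sat(~alarm) = {t0, t1, t3}
Sat(AX ~alarm) = {s : every successor in {t0, t1, t3}} = {t2, t4, t5}
Sat(EX (AX ~alarm)) = {s : some successor in {t2, t4, t5}} = {t0, t3, t7}
t3 ∈ Sat(EX (AX ~alarm)) = {t0, t3, t7}, so the formula holds at t3.

Yes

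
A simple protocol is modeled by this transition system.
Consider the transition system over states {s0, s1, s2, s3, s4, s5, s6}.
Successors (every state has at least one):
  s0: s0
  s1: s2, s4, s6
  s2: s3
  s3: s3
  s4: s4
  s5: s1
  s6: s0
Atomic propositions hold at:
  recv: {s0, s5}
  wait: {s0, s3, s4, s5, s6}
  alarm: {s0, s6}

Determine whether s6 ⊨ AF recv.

AF recv: least fixpoint, start Z0 = {s0, s5}, add states with every successor in Z. Z1 = {s0, s5, s6}; fixed.
Sat(AF recv) = {s0, s5, s6}
s6 ∈ Sat(AF recv) = {s0, s5, s6}, so the formula holds at s6.

Yes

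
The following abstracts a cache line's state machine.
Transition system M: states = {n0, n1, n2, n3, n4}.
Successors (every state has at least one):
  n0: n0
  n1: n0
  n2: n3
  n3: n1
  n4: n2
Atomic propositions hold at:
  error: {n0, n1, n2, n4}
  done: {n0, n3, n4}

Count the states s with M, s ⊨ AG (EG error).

2

EG error: greatest fixpoint, start Z0 = {n0, n1, n2, n4}, keep only states in Sat with some successor in Z. Z1 = {n0, n1, n4}; Z2 = {n0, n1}; fixed.
Sat(EG error) = {n0, n1}
AG (EG error): greatest fixpoint, start Z0 = {n0, n1}, keep only states in Sat with every successor in Z. Already a fixed point.
Sat(AG (EG error)) = {n0, n1}
|Sat(AG (EG error))| = |{n0, n1}| = 2.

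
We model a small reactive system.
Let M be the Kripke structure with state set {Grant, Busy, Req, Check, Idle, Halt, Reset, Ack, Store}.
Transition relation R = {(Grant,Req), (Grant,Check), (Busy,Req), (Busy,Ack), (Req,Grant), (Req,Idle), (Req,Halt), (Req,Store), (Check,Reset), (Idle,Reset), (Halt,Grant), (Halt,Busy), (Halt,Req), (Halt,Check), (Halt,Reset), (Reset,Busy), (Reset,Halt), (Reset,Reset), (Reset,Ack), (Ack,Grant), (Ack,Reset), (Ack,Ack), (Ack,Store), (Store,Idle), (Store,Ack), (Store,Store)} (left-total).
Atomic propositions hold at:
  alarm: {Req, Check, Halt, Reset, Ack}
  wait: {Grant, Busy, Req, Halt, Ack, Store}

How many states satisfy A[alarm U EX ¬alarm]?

Sat(¬alarm) = {Grant, Busy, Idle, Store}
Sat(EX ¬alarm) = {s : some successor in {Grant, Busy, Idle, Store}} = {Req, Halt, Reset, Ack, Store}
A[alarm U EX ¬alarm]: least fixpoint, start Z0 = Sat(EX ¬alarm) = {Req, Halt, Reset, Ack, Store}, add states in Sat(alarm) with every successor in Z. Z1 = {Req, Check, Halt, Reset, Ack, Store}; fixed.
Sat(A[alarm U EX ¬alarm]) = {Req, Check, Halt, Reset, Ack, Store}
|Sat(A[alarm U EX ¬alarm])| = |{Req, Check, Halt, Reset, Ack, Store}| = 6.

6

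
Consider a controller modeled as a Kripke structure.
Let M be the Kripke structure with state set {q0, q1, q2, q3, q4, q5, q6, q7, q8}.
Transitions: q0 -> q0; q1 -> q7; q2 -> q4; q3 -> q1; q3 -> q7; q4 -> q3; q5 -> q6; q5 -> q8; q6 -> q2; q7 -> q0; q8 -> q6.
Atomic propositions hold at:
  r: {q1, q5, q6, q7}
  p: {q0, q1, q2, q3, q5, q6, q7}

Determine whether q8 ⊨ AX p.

Yes

Sat(AX p) = {s : every successor in {q0, q1, q2, q3, q5, q6, q7}} = {q0, q1, q3, q4, q6, q7, q8}
q8 ∈ Sat(AX p) = {q0, q1, q3, q4, q6, q7, q8}, so the formula holds at q8.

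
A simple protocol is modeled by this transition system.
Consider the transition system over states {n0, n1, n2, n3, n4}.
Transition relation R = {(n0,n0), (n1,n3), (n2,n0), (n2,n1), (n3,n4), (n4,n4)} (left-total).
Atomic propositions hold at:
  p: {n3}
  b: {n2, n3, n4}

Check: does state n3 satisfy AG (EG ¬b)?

Sat(¬b) = {n0, n1}
EG ¬b: greatest fixpoint, start Z0 = {n0, n1}, keep only states in Sat with some successor in Z. Z1 = {n0}; fixed.
Sat(EG ¬b) = {n0}
AG (EG ¬b): greatest fixpoint, start Z0 = {n0}, keep only states in Sat with every successor in Z. Already a fixed point.
Sat(AG (EG ¬b)) = {n0}
n3 ∉ Sat(AG (EG ¬b)) = {n0}, so the formula does not hold at n3.

No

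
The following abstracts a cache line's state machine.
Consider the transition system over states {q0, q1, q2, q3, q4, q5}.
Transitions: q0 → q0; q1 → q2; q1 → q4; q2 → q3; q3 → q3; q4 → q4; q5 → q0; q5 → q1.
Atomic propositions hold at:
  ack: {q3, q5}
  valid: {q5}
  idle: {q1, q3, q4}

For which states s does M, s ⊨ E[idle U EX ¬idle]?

{q0, q1, q5}

Sat(¬idle) = {q0, q2, q5}
Sat(EX ¬idle) = {s : some successor in {q0, q2, q5}} = {q0, q1, q5}
E[idle U EX ¬idle]: least fixpoint, start Z0 = Sat(EX ¬idle) = {q0, q1, q5}, add states in Sat(idle) with some successor in Z. Already a fixed point.
Sat(E[idle U EX ¬idle]) = {q0, q1, q5}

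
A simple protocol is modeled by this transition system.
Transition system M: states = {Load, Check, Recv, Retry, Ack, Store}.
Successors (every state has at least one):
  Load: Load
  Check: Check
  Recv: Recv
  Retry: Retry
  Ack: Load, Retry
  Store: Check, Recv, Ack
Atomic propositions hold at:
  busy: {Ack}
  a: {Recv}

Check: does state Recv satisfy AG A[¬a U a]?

Sat(¬a) = {Load, Check, Retry, Ack, Store}
A[¬a U a]: least fixpoint, start Z0 = Sat(a) = {Recv}, add states in Sat(¬a) with every successor in Z. Already a fixed point.
Sat(A[¬a U a]) = {Recv}
AG A[¬a U a]: greatest fixpoint, start Z0 = {Recv}, keep only states in Sat with every successor in Z. Already a fixed point.
Sat(AG A[¬a U a]) = {Recv}
Recv ∈ Sat(AG A[¬a U a]) = {Recv}, so the formula holds at Recv.

Yes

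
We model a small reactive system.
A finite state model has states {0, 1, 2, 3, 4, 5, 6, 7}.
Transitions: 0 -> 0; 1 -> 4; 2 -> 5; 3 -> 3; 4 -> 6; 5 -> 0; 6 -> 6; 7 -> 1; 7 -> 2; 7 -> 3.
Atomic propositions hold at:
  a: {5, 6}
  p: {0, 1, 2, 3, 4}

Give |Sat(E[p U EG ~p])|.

3

Sat(~p) = {5, 6, 7}
EG ~p: greatest fixpoint, start Z0 = {5, 6, 7}, keep only states in Sat with some successor in Z. Z1 = {6}; fixed.
Sat(EG ~p) = {6}
E[p U EG ~p]: least fixpoint, start Z0 = Sat(EG ~p) = {6}, add states in Sat(p) with some successor in Z. Z1 = {4, 6}; Z2 = {1, 4, 6}; fixed.
Sat(E[p U EG ~p]) = {1, 4, 6}
|Sat(E[p U EG ~p])| = |{1, 4, 6}| = 3.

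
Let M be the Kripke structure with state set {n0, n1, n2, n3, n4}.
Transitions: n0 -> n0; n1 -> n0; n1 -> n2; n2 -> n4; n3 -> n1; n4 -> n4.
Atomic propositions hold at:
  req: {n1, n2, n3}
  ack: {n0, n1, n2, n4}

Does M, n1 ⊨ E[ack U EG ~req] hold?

Yes

Sat(~req) = {n0, n4}
EG ~req: greatest fixpoint, start Z0 = {n0, n4}, keep only states in Sat with some successor in Z. Already a fixed point.
Sat(EG ~req) = {n0, n4}
E[ack U EG ~req]: least fixpoint, start Z0 = Sat(EG ~req) = {n0, n4}, add states in Sat(ack) with some successor in Z. Z1 = {n0, n1, n2, n4}; fixed.
Sat(E[ack U EG ~req]) = {n0, n1, n2, n4}
n1 ∈ Sat(E[ack U EG ~req]) = {n0, n1, n2, n4}, so the formula holds at n1.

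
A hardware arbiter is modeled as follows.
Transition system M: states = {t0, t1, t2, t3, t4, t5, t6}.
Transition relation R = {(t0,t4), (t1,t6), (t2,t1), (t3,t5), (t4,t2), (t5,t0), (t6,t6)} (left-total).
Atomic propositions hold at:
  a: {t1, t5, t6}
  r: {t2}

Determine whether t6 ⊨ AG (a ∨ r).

Sat(a ∨ r) = {t1, t2, t5, t6}
AG (a ∨ r): greatest fixpoint, start Z0 = {t1, t2, t5, t6}, keep only states in Sat with every successor in Z. Z1 = {t1, t2, t6}; fixed.
Sat(AG (a ∨ r)) = {t1, t2, t6}
t6 ∈ Sat(AG (a ∨ r)) = {t1, t2, t6}, so the formula holds at t6.

Yes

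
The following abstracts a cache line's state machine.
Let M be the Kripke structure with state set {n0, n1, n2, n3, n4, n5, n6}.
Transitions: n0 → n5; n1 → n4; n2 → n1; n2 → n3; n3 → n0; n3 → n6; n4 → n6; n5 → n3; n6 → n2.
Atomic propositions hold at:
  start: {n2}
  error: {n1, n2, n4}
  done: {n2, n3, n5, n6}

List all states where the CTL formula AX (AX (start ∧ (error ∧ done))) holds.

{n4}

Sat(error ∧ done) = {n2}
Sat(start ∧ (error ∧ done)) = {n2}
Sat(AX (start ∧ (error ∧ done))) = {s : every successor in {n2}} = {n6}
Sat(AX (AX (start ∧ (error ∧ done)))) = {s : every successor in {n6}} = {n4}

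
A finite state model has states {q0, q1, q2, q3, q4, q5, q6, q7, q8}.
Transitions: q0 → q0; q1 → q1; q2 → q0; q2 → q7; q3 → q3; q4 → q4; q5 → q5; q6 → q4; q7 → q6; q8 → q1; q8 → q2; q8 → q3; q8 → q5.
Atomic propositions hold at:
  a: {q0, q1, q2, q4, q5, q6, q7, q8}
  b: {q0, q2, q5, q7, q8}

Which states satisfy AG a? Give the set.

AG a: greatest fixpoint, start Z0 = {q0, q1, q2, q4, q5, q6, q7, q8}, keep only states in Sat with every successor in Z. Z1 = {q0, q1, q2, q4, q5, q6, q7}; fixed.
Sat(AG a) = {q0, q1, q2, q4, q5, q6, q7}

{q0, q1, q2, q4, q5, q6, q7}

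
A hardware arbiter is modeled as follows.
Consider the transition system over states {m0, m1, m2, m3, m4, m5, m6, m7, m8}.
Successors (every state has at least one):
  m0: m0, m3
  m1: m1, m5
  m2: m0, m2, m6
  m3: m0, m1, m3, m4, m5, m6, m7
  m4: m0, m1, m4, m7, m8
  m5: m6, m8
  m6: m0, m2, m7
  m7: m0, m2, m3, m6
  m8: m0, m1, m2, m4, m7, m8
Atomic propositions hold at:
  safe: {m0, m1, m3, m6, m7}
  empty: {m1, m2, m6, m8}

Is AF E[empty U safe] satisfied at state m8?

Yes

E[empty U safe]: least fixpoint, start Z0 = Sat(safe) = {m0, m1, m3, m6, m7}, add states in Sat(empty) with some successor in Z. Z1 = {m0, m1, m2, m3, m6, m7, m8}; fixed.
Sat(E[empty U safe]) = {m0, m1, m2, m3, m6, m7, m8}
AF E[empty U safe]: least fixpoint, start Z0 = {m0, m1, m2, m3, m6, m7, m8}, add states with every successor in Z. Z1 = {m0, m1, m2, m3, m5, m6, m7, m8}; fixed.
Sat(AF E[empty U safe]) = {m0, m1, m2, m3, m5, m6, m7, m8}
m8 ∈ Sat(AF E[empty U safe]) = {m0, m1, m2, m3, m5, m6, m7, m8}, so the formula holds at m8.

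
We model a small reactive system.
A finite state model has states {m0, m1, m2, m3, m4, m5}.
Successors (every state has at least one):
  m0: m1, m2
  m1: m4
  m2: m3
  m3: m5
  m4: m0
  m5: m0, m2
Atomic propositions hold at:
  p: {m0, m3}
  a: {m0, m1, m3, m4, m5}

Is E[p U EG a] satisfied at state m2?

No

EG a: greatest fixpoint, start Z0 = {m0, m1, m3, m4, m5}, keep only states in Sat with some successor in Z. Already a fixed point.
Sat(EG a) = {m0, m1, m3, m4, m5}
E[p U EG a]: least fixpoint, start Z0 = Sat(EG a) = {m0, m1, m3, m4, m5}, add states in Sat(p) with some successor in Z. Already a fixed point.
Sat(E[p U EG a]) = {m0, m1, m3, m4, m5}
m2 ∉ Sat(E[p U EG a]) = {m0, m1, m3, m4, m5}, so the formula does not hold at m2.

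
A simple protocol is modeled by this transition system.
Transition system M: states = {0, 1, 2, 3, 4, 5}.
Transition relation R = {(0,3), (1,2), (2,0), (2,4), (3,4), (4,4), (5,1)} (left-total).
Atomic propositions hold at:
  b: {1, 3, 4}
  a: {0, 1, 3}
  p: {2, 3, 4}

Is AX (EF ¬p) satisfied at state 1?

Sat(¬p) = {0, 1, 5}
EF ¬p: least fixpoint, start Z0 = {0, 1, 5}, add states with some successor in Z. Z1 = {0, 1, 2, 5}; fixed.
Sat(EF ¬p) = {0, 1, 2, 5}
Sat(AX (EF ¬p)) = {s : every successor in {0, 1, 2, 5}} = {1, 5}
1 ∈ Sat(AX (EF ¬p)) = {1, 5}, so the formula holds at 1.

Yes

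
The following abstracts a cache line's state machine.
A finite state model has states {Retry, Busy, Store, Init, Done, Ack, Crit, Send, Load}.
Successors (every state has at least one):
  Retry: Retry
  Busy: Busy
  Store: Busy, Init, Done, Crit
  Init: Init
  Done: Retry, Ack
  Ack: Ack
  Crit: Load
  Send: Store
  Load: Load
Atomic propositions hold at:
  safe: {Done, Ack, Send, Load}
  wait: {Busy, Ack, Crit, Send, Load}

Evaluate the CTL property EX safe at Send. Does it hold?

No

Sat(EX safe) = {s : some successor in {Done, Ack, Send, Load}} = {Store, Done, Ack, Crit, Load}
Send ∉ Sat(EX safe) = {Store, Done, Ack, Crit, Load}, so the formula does not hold at Send.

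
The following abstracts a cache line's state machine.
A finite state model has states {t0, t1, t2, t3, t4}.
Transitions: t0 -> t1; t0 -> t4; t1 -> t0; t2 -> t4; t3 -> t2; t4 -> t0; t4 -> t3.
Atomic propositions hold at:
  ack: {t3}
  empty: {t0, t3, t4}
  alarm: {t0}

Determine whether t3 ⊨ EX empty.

Sat(EX empty) = {s : some successor in {t0, t3, t4}} = {t0, t1, t2, t4}
t3 ∉ Sat(EX empty) = {t0, t1, t2, t4}, so the formula does not hold at t3.

No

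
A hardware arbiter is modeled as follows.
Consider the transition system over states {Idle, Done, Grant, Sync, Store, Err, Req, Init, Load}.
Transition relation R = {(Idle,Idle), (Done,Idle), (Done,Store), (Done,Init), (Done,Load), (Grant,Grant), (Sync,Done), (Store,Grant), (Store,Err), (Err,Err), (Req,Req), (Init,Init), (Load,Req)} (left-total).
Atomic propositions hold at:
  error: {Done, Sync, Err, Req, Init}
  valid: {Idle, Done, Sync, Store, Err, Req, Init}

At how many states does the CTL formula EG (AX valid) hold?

Sat(AX valid) = {s : every successor in {Idle, Done, Sync, Store, Err, Req, Init}} = {Idle, Sync, Err, Req, Init, Load}
EG (AX valid): greatest fixpoint, start Z0 = {Idle, Sync, Err, Req, Init, Load}, keep only states in Sat with some successor in Z. Z1 = {Idle, Err, Req, Init, Load}; fixed.
Sat(EG (AX valid)) = {Idle, Err, Req, Init, Load}
|Sat(EG (AX valid))| = |{Idle, Err, Req, Init, Load}| = 5.

5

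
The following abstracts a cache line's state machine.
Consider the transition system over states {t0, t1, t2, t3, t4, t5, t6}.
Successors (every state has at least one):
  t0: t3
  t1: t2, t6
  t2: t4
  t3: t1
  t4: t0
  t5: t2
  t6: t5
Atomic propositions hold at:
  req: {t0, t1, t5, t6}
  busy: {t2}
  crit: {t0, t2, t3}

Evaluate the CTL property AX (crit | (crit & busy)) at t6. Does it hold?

Sat(crit & busy) = {t2}
Sat(crit | (crit & busy)) = {t0, t2, t3}
Sat(AX (crit | (crit & busy))) = {s : every successor in {t0, t2, t3}} = {t0, t4, t5}
t6 ∉ Sat(AX (crit | (crit & busy))) = {t0, t4, t5}, so the formula does not hold at t6.

No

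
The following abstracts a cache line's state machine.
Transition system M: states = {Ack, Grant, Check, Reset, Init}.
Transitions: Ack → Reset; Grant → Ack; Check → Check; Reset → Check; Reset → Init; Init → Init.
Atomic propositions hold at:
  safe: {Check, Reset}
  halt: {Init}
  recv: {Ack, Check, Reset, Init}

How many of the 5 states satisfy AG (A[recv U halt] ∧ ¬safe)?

1

A[recv U halt]: least fixpoint, start Z0 = Sat(halt) = {Init}, add states in Sat(recv) with every successor in Z. Already a fixed point.
Sat(A[recv U halt]) = {Init}
Sat(¬safe) = {Ack, Grant, Init}
Sat(A[recv U halt] ∧ ¬safe) = {Init}
AG (A[recv U halt] ∧ ¬safe): greatest fixpoint, start Z0 = {Init}, keep only states in Sat with every successor in Z. Already a fixed point.
Sat(AG (A[recv U halt] ∧ ¬safe)) = {Init}
|Sat(AG (A[recv U halt] ∧ ¬safe))| = |{Init}| = 1.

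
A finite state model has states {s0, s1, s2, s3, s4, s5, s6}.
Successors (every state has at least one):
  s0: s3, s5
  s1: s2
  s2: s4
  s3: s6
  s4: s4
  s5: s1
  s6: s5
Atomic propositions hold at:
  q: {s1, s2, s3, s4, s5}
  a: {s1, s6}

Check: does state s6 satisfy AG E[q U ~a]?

No

Sat(~a) = {s0, s2, s3, s4, s5}
E[q U ~a]: least fixpoint, start Z0 = Sat(~a) = {s0, s2, s3, s4, s5}, add states in Sat(q) with some successor in Z. Z1 = {s0, s1, s2, s3, s4, s5}; fixed.
Sat(E[q U ~a]) = {s0, s1, s2, s3, s4, s5}
AG E[q U ~a]: greatest fixpoint, start Z0 = {s0, s1, s2, s3, s4, s5}, keep only states in Sat with every successor in Z. Z1 = {s0, s1, s2, s4, s5}; Z2 = {s1, s2, s4, s5}; fixed.
Sat(AG E[q U ~a]) = {s1, s2, s4, s5}
s6 ∉ Sat(AG E[q U ~a]) = {s1, s2, s4, s5}, so the formula does not hold at s6.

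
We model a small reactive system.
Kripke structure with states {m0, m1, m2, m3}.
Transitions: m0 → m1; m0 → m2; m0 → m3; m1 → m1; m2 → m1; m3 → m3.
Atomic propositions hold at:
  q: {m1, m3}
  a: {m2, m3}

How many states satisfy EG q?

2

EG q: greatest fixpoint, start Z0 = {m1, m3}, keep only states in Sat with some successor in Z. Already a fixed point.
Sat(EG q) = {m1, m3}
|Sat(EG q)| = |{m1, m3}| = 2.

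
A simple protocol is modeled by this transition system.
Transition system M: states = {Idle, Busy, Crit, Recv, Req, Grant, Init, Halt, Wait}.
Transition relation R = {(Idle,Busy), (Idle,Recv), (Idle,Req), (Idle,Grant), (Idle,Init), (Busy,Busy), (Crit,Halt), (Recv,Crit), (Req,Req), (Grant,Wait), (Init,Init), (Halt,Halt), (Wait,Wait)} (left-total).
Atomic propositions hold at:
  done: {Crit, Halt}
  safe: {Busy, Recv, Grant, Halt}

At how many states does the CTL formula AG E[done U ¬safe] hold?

Sat(¬safe) = {Idle, Crit, Req, Init, Wait}
E[done U ¬safe]: least fixpoint, start Z0 = Sat(¬safe) = {Idle, Crit, Req, Init, Wait}, add states in Sat(done) with some successor in Z. Already a fixed point.
Sat(E[done U ¬safe]) = {Idle, Crit, Req, Init, Wait}
AG E[done U ¬safe]: greatest fixpoint, start Z0 = {Idle, Crit, Req, Init, Wait}, keep only states in Sat with every successor in Z. Z1 = {Req, Init, Wait}; fixed.
Sat(AG E[done U ¬safe]) = {Req, Init, Wait}
|Sat(AG E[done U ¬safe])| = |{Req, Init, Wait}| = 3.

3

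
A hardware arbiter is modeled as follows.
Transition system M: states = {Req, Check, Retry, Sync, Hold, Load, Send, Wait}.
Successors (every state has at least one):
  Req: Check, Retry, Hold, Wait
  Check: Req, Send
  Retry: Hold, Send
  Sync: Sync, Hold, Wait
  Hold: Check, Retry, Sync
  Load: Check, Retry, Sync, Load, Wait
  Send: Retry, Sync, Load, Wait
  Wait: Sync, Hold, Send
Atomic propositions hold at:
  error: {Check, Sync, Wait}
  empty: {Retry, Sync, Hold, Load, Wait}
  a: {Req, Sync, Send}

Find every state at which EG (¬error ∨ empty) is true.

Sat(¬error) = {Req, Retry, Hold, Load, Send}
Sat(¬error ∨ empty) = {Req, Retry, Sync, Hold, Load, Send, Wait}
EG (¬error ∨ empty): greatest fixpoint, start Z0 = {Req, Retry, Sync, Hold, Load, Send, Wait}, keep only states in Sat with some successor in Z. Already a fixed point.
Sat(EG (¬error ∨ empty)) = {Req, Retry, Sync, Hold, Load, Send, Wait}

{Req, Retry, Sync, Hold, Load, Send, Wait}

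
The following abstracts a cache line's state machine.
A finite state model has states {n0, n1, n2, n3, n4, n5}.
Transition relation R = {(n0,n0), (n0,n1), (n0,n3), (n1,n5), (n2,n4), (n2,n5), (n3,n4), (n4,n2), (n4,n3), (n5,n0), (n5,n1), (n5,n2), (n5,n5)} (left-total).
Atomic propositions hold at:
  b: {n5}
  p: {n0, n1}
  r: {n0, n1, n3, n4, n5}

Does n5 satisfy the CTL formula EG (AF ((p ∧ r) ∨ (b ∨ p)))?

Sat(p ∧ r) = {n0, n1}
Sat(b ∨ p) = {n0, n1, n5}
Sat((p ∧ r) ∨ (b ∨ p)) = {n0, n1, n5}
AF ((p ∧ r) ∨ (b ∨ p)): least fixpoint, start Z0 = {n0, n1, n5}, add states with every successor in Z. Already a fixed point.
Sat(AF ((p ∧ r) ∨ (b ∨ p))) = {n0, n1, n5}
EG (AF ((p ∧ r) ∨ (b ∨ p))): greatest fixpoint, start Z0 = {n0, n1, n5}, keep only states in Sat with some successor in Z. Already a fixed point.
Sat(EG (AF ((p ∧ r) ∨ (b ∨ p)))) = {n0, n1, n5}
n5 ∈ Sat(EG (AF ((p ∧ r) ∨ (b ∨ p)))) = {n0, n1, n5}, so the formula holds at n5.

Yes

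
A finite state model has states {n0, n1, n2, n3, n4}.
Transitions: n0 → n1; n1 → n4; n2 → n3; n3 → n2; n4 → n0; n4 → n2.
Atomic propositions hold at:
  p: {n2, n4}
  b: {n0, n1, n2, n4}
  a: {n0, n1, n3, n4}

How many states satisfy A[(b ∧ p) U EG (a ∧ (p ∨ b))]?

Sat(b ∧ p) = {n2, n4}
Sat(p ∨ b) = {n0, n1, n2, n4}
Sat(a ∧ (p ∨ b)) = {n0, n1, n4}
EG (a ∧ (p ∨ b)): greatest fixpoint, start Z0 = {n0, n1, n4}, keep only states in Sat with some successor in Z. Already a fixed point.
Sat(EG (a ∧ (p ∨ b))) = {n0, n1, n4}
A[(b ∧ p) U EG (a ∧ (p ∨ b))]: least fixpoint, start Z0 = Sat(EG (a ∧ (p ∨ b))) = {n0, n1, n4}, add states in Sat(b ∧ p) with every successor in Z. Already a fixed point.
Sat(A[(b ∧ p) U EG (a ∧ (p ∨ b))]) = {n0, n1, n4}
|Sat(A[(b ∧ p) U EG (a ∧ (p ∨ b))])| = |{n0, n1, n4}| = 3.

3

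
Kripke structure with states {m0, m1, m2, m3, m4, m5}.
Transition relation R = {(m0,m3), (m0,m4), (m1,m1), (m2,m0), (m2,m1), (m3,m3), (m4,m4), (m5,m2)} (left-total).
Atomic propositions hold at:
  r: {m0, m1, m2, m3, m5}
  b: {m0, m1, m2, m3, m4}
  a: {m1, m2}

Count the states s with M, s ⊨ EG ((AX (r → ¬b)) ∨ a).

Sat(¬b) = {m5}
Sat(r → ¬b) = {m4, m5}
Sat(AX (r → ¬b)) = {s : every successor in {m4, m5}} = {m4}
Sat((AX (r → ¬b)) ∨ a) = {m1, m2, m4}
EG ((AX (r → ¬b)) ∨ a): greatest fixpoint, start Z0 = {m1, m2, m4}, keep only states in Sat with some successor in Z. Already a fixed point.
Sat(EG ((AX (r → ¬b)) ∨ a)) = {m1, m2, m4}
|Sat(EG ((AX (r → ¬b)) ∨ a))| = |{m1, m2, m4}| = 3.

3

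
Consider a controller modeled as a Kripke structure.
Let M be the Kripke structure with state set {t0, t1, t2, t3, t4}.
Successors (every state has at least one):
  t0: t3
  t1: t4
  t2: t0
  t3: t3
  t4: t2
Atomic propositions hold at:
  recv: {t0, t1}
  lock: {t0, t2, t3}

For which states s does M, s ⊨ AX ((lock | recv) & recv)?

{t2}

Sat(lock | recv) = {t0, t1, t2, t3}
Sat((lock | recv) & recv) = {t0, t1}
Sat(AX ((lock | recv) & recv)) = {s : every successor in {t0, t1}} = {t2}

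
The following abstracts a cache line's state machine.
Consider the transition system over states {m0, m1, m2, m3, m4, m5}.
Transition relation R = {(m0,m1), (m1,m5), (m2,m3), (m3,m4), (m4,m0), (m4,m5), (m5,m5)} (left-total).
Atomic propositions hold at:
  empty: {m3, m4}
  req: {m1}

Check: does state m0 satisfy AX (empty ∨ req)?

Sat(empty ∨ req) = {m1, m3, m4}
Sat(AX (empty ∨ req)) = {s : every successor in {m1, m3, m4}} = {m0, m2, m3}
m0 ∈ Sat(AX (empty ∨ req)) = {m0, m2, m3}, so the formula holds at m0.

Yes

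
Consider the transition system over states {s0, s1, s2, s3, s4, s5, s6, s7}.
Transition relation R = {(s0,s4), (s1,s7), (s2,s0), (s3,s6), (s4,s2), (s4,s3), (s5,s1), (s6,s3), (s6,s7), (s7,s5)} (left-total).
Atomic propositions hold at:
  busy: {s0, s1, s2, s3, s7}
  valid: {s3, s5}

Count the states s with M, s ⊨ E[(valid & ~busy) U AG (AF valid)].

Sat(~busy) = {s4, s5, s6}
Sat(valid & ~busy) = {s5}
AF valid: least fixpoint, start Z0 = {s3, s5}, add states with every successor in Z. Z1 = {s3, s5, s7}; Z2 = {s1, s3, s5, s6, s7}; fixed.
Sat(AF valid) = {s1, s3, s5, s6, s7}
AG (AF valid): greatest fixpoint, start Z0 = {s1, s3, s5, s6, s7}, keep only states in Sat with every successor in Z. Already a fixed point.
Sat(AG (AF valid)) = {s1, s3, s5, s6, s7}
E[(valid & ~busy) U AG (AF valid)]: least fixpoint, start Z0 = Sat(AG (AF valid)) = {s1, s3, s5, s6, s7}, add states in Sat(valid & ~busy) with some successor in Z. Already a fixed point.
Sat(E[(valid & ~busy) U AG (AF valid)]) = {s1, s3, s5, s6, s7}
|Sat(E[(valid & ~busy) U AG (AF valid)])| = |{s1, s3, s5, s6, s7}| = 5.

5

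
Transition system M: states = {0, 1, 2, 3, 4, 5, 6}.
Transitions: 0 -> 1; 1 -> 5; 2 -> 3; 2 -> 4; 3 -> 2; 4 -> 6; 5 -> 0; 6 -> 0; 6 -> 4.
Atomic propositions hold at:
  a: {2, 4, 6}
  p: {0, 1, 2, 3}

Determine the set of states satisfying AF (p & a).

{2, 3}

Sat(p & a) = {2}
AF (p & a): least fixpoint, start Z0 = {2}, add states with every successor in Z. Z1 = {2, 3}; fixed.
Sat(AF (p & a)) = {2, 3}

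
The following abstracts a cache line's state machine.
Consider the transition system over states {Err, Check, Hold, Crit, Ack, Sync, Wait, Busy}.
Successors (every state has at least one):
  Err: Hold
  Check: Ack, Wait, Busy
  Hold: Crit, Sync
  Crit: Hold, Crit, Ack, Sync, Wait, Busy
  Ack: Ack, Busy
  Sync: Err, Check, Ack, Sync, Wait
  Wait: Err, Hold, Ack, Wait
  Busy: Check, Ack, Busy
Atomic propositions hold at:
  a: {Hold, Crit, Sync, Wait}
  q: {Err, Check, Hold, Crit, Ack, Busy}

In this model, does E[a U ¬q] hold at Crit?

Sat(¬q) = {Sync, Wait}
E[a U ¬q]: least fixpoint, start Z0 = Sat(¬q) = {Sync, Wait}, add states in Sat(a) with some successor in Z. Z1 = {Hold, Crit, Sync, Wait}; fixed.
Sat(E[a U ¬q]) = {Hold, Crit, Sync, Wait}
Crit ∈ Sat(E[a U ¬q]) = {Hold, Crit, Sync, Wait}, so the formula holds at Crit.

Yes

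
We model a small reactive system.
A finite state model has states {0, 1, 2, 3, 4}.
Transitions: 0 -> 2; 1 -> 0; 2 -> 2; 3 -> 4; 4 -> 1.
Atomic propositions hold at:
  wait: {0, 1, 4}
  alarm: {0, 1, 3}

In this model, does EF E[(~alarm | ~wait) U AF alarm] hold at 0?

Yes

Sat(~alarm) = {2, 4}
Sat(~wait) = {2, 3}
Sat(~alarm | ~wait) = {2, 3, 4}
AF alarm: least fixpoint, start Z0 = {0, 1, 3}, add states with every successor in Z. Z1 = {0, 1, 3, 4}; fixed.
Sat(AF alarm) = {0, 1, 3, 4}
E[(~alarm | ~wait) U AF alarm]: least fixpoint, start Z0 = Sat(AF alarm) = {0, 1, 3, 4}, add states in Sat(~alarm | ~wait) with some successor in Z. Already a fixed point.
Sat(E[(~alarm | ~wait) U AF alarm]) = {0, 1, 3, 4}
EF E[(~alarm | ~wait) U AF alarm]: least fixpoint, start Z0 = {0, 1, 3, 4}, add states with some successor in Z. Already a fixed point.
Sat(EF E[(~alarm | ~wait) U AF alarm]) = {0, 1, 3, 4}
0 ∈ Sat(EF E[(~alarm | ~wait) U AF alarm]) = {0, 1, 3, 4}, so the formula holds at 0.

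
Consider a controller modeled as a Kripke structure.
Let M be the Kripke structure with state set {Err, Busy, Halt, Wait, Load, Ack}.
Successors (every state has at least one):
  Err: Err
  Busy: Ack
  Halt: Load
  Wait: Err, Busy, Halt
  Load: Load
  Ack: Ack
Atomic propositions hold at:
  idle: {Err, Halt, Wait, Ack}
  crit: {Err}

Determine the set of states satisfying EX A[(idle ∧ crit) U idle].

Sat(idle ∧ crit) = {Err}
A[(idle ∧ crit) U idle]: least fixpoint, start Z0 = Sat(idle) = {Err, Halt, Wait, Ack}, add states in Sat(idle ∧ crit) with every successor in Z. Already a fixed point.
Sat(A[(idle ∧ crit) U idle]) = {Err, Halt, Wait, Ack}
Sat(EX A[(idle ∧ crit) U idle]) = {s : some successor in {Err, Halt, Wait, Ack}} = {Err, Busy, Wait, Ack}

{Err, Busy, Wait, Ack}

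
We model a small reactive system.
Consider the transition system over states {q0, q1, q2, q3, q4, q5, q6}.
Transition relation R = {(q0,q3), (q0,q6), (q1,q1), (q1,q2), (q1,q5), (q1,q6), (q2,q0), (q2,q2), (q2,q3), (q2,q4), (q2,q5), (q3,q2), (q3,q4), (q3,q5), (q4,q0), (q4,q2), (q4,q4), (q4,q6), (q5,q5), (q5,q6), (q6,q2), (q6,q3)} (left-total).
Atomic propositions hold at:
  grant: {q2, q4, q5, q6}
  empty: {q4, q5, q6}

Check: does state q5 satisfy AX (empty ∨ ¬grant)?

Sat(¬grant) = {q0, q1, q3}
Sat(empty ∨ ¬grant) = {q0, q1, q3, q4, q5, q6}
Sat(AX (empty ∨ ¬grant)) = {s : every successor in {q0, q1, q3, q4, q5, q6}} = {q0, q5}
q5 ∈ Sat(AX (empty ∨ ¬grant)) = {q0, q5}, so the formula holds at q5.

Yes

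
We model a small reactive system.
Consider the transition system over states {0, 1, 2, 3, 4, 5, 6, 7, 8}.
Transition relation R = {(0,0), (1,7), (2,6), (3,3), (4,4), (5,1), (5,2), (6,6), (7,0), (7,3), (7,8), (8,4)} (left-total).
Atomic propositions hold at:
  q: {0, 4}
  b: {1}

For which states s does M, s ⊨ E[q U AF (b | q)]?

Sat(b | q) = {0, 1, 4}
AF (b | q): least fixpoint, start Z0 = {0, 1, 4}, add states with every successor in Z. Z1 = {0, 1, 4, 8}; fixed.
Sat(AF (b | q)) = {0, 1, 4, 8}
E[q U AF (b | q)]: least fixpoint, start Z0 = Sat(AF (b | q)) = {0, 1, 4, 8}, add states in Sat(q) with some successor in Z. Already a fixed point.
Sat(E[q U AF (b | q)]) = {0, 1, 4, 8}

{0, 1, 4, 8}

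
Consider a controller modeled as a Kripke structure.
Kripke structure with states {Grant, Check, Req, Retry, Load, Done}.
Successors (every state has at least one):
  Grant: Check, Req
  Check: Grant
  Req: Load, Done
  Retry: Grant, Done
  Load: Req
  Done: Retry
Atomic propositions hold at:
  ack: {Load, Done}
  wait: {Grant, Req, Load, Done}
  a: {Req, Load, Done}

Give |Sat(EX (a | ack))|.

Sat(a | ack) = {Req, Load, Done}
Sat(EX (a | ack)) = {s : some successor in {Req, Load, Done}} = {Grant, Req, Retry, Load}
|Sat(EX (a | ack))| = |{Grant, Req, Retry, Load}| = 4.

4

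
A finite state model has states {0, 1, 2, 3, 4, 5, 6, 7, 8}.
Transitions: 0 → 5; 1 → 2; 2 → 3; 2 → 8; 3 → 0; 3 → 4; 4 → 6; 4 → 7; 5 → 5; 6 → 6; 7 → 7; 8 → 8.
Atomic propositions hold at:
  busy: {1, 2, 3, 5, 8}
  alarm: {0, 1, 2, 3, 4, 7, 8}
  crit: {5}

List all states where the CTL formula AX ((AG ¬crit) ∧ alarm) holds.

Sat(¬crit) = {0, 1, 2, 3, 4, 6, 7, 8}
AG ¬crit: greatest fixpoint, start Z0 = {0, 1, 2, 3, 4, 6, 7, 8}, keep only states in Sat with every successor in Z. Z1 = {1, 2, 3, 4, 6, 7, 8}; Z2 = {1, 2, 4, 6, 7, 8}; Z3 = {1, 4, 6, 7, 8}; Z4 = {4, 6, 7, 8}; fixed.
Sat(AG ¬crit) = {4, 6, 7, 8}
Sat((AG ¬crit) ∧ alarm) = {4, 7, 8}
Sat(AX ((AG ¬crit) ∧ alarm)) = {s : every successor in {4, 7, 8}} = {7, 8}

{7, 8}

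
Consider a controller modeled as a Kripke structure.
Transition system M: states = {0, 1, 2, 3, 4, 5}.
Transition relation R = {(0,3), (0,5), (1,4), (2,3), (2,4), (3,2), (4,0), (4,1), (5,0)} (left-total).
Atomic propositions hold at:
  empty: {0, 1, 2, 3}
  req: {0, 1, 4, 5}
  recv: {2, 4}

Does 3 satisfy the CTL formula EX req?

No

Sat(EX req) = {s : some successor in {0, 1, 4, 5}} = {0, 1, 2, 4, 5}
3 ∉ Sat(EX req) = {0, 1, 2, 4, 5}, so the formula does not hold at 3.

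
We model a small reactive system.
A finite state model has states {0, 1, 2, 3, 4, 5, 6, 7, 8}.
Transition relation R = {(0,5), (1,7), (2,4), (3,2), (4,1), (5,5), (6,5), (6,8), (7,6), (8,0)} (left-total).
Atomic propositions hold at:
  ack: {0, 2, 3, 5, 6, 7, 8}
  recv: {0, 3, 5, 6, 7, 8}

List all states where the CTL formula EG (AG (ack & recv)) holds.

{0, 5, 6, 7, 8}

Sat(ack & recv) = {0, 3, 5, 6, 7, 8}
AG (ack & recv): greatest fixpoint, start Z0 = {0, 3, 5, 6, 7, 8}, keep only states in Sat with every successor in Z. Z1 = {0, 5, 6, 7, 8}; fixed.
Sat(AG (ack & recv)) = {0, 5, 6, 7, 8}
EG (AG (ack & recv)): greatest fixpoint, start Z0 = {0, 5, 6, 7, 8}, keep only states in Sat with some successor in Z. Already a fixed point.
Sat(EG (AG (ack & recv))) = {0, 5, 6, 7, 8}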